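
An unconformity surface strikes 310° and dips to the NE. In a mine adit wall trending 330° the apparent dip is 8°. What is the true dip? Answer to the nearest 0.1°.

22.3°

β = acute angle between strike 310° and section 330° = 20°.
tan(true dip) = tan 8° / sin 20° = 0.4109
δ = arctan(0.4109) = 22.34°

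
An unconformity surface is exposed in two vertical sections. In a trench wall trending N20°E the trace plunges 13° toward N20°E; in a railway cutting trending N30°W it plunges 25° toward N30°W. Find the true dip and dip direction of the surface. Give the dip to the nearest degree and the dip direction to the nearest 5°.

Represent each trace as a vector plunging at its apparent dip toward its trend (east-north-up frame): v₁ = (0.333, 0.916, -0.225), v₂ = (-0.453, 0.785, -0.423).
The plane normal is n = v₁ × v₂ ∝ (-0.210, 0.243, 0.676).
tan δ = √(n_x²+n_y²)/n_z = 0.321/0.676, so δ = 25.4°.
Dip direction = azimuth of (n_x, n_y) = atan2(-0.210, 0.243) = 319°.

true dip 25°, dip direction 320°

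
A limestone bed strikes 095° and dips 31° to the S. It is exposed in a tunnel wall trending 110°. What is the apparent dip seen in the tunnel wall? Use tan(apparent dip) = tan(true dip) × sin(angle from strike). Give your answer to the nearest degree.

The strike is 095° and the section trends 110°; the acute angle between them is β = 15°.
tan(apparent dip) = tan 31° · sin 15° = 0.1555
α = arctan(0.1555) = 8.84°

9°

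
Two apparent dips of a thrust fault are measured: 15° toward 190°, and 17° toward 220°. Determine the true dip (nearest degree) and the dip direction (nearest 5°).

true dip 17°, dip direction 220°

The two traces are lines in the plane: v₁ = (sin 190°·cos 15°, cos 190°·cos 15°, −sin 15°), v₂ = (sin 220°·cos 17°, cos 220°·cos 17°, −sin 17°).
Cross product v₁ × v₂ gives the pole to the plane: n ∝ (-0.089, -0.110, 0.462).
Dip δ = arctan(|n_h|/n_z) = arctan(0.141/0.462) = 17.0°.
Dip direction = azimuth of (n_x, n_y) = atan2(-0.089, -0.110) = 219°.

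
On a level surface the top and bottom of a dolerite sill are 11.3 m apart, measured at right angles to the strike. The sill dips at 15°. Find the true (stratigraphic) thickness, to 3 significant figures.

2.92 m

True thickness t = w · sin(dip) = 11.3 × sin 15°
t = 11.3 × 0.2588 = 2.925 m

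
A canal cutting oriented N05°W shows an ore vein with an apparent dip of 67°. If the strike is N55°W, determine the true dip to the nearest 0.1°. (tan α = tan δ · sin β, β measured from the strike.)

72.0°

β = acute angle between strike N55°W and section N05°W = 50°.
tan δ = tan α / sin β = tan 67° / sin 50° = 2.3559 / 0.7660 = 3.0753
δ = arctan(3.0753) = 71.99°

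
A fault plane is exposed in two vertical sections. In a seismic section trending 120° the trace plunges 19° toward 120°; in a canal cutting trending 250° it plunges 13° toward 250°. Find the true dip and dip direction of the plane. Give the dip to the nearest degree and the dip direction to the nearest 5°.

Represent each trace as a vector plunging at its apparent dip toward its trend (east-north-up frame): v₁ = (0.819, -0.473, -0.326), v₂ = (-0.916, -0.333, -0.225).
n = v₁ × v₂ = (0.002, -0.482, 0.706) (taken with n_z > 0).
Dip δ = arctan(|n_h|/n_z) = arctan(0.482/0.706) = 34.3°.
Dip direction = azimuth of (n_x, n_y) = atan2(0.002, -0.482) = 180°.

true dip 34°, dip direction 180°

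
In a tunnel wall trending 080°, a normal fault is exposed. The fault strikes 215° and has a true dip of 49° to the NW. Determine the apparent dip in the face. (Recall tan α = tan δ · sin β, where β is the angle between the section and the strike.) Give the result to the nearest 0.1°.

The section lies 45° from the strike.
tan(apparent dip) = tan 49° · sin 45° = 0.8134
apparent dip = arctan 0.8134 = 39.13°

39.1°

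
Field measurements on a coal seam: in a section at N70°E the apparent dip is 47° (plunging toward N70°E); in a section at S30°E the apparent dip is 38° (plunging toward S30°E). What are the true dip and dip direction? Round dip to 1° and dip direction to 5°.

Represent each trace as a vector plunging at its apparent dip toward its trend (east-north-up frame): v₁ = (0.641, 0.233, -0.731), v₂ = (0.394, -0.682, -0.616).
The plane normal is n = v₁ × v₂ ∝ (0.643, -0.106, 0.529).
tan δ = √(n_x²+n_y²)/n_z = 0.651/0.529, so δ = 50.9°.
The horizontal component of n points toward azimuth atan2(n_x, n_y) = 99°, the dip direction.

true dip 51°, dip direction 100°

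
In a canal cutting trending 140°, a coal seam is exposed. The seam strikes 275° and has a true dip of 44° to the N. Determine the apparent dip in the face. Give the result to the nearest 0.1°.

The strike is 275° and the section trends 140°; the acute angle between them is β = 45°.
tan α = tan 44° × sin 45° = 0.9657 × 0.7071 = 0.6828
apparent dip = arctan 0.6828 = 34.33°

34.3°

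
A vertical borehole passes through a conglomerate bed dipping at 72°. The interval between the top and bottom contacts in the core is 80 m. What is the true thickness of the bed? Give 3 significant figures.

True thickness t = h · cos(dip) = 80 × cos 72°
t = 80 × 0.3090 = 24.721 m

24.7 m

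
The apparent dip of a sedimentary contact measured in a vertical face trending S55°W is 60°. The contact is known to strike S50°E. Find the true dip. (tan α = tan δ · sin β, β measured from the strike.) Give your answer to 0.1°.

60.9°

The section is 75° from the strike.
tan δ = tan α / sin β = tan 60° / sin 75° = 1.7321 / 0.9659 = 1.7932
true dip = arctan 1.7932 = 60.85°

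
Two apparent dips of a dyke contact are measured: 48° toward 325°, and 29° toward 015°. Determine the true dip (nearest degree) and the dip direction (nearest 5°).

true dip 48°, dip direction 315°

Represent each trace as a vector plunging at its apparent dip toward its trend (east-north-up frame): v₁ = (-0.384, 0.548, -0.743), v₂ = (0.226, 0.845, -0.485).
Cross product v₁ × v₂ gives the pole to the plane: n ∝ (-0.362, 0.354, 0.448).
Dip δ = arctan(|n_h|/n_z) = arctan(0.507/0.448) = 48.5°.
Dip direction = azimuth of (n_x, n_y) = atan2(-0.362, 0.354) = 314°.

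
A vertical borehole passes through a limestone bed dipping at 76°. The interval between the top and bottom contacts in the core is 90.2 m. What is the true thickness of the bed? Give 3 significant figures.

True thickness t = h · cos(dip) = 90.2 × cos 76°
t = 90.2 × 0.2419 = 21.821 m

21.8 m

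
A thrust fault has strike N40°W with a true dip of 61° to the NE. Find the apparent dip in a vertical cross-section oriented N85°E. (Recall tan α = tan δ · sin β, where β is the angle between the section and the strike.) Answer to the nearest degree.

The section lies 55° from the strike.
tan(apparent dip) = tan 61° · sin 55° = 1.4778
apparent dip = arctan 1.4778 = 55.91°

56°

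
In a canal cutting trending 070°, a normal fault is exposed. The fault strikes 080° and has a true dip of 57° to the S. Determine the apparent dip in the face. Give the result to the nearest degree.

The strike is 080° and the section trends 070°; the acute angle between them is β = 10°.
tan(apparent dip) = tan 57° · sin 10° = 0.2674
α = arctan(0.2674) = 14.97°

15°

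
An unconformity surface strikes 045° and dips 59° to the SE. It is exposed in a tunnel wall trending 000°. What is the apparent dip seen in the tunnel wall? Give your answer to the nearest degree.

Angle between strike (045°) and section (000°): β = 45°.
tan α = tan 59° × sin 45° = 1.6643 × 0.7071 = 1.1768
apparent dip = arctan 1.1768 = 49.64°

50°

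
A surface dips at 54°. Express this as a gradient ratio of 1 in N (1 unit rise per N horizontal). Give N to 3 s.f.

1 : N means tan θ = 1/N, so N = 1/tan 54° = 1/1.3764

1 in 0.727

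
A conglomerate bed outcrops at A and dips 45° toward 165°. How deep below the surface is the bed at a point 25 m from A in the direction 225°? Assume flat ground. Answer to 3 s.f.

The hole lies 60° from the dip direction, so the down-dip offset is 25 × cos 60° = 12.50 m.
Depth = down-dip offset × tan(dip) = 12.50 × tan 45° = 12.50 × 1.0000
Depth = 12.50 m

12.5 m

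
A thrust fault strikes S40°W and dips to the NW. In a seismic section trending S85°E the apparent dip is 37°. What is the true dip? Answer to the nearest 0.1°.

42.6°

β = acute angle between strike S40°W and section S85°E = 55°.
tan(true dip) = tan 37° / sin 55° = 0.9199
true dip = arctan 0.9199 = 42.61°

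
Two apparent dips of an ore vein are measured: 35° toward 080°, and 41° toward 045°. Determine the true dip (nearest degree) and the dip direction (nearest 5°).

true dip 41°, dip direction 045°

Each apparent-dip line lies in the plane. As unit vectors (x east, y north, z up), v₁ plunges 35°→080° and v₂ plunges 41°→045°.
n = v₁ × v₂ = (0.213, 0.223, 0.355) (taken with n_z > 0).
True dip = arccos(n_z / |n|) = arccos(0.7546) = 41.0°.
Dip direction = azimuth of (n_x, n_y) = atan2(0.213, 0.223) = 44°.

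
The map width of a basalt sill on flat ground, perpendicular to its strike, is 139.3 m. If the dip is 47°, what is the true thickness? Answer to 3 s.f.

102 m

True thickness t = w · sin(dip) = 139.3 × sin 47°
t = 139.3 × 0.7314 = 101.878 m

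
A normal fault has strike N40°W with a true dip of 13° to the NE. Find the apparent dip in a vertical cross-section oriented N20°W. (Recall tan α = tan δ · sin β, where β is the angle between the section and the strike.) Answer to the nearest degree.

5°

Angle between strike (N40°W) and section (N20°W): β = 20°.
tan α = tan 13° × sin 20° = 0.2309 × 0.3420 = 0.0790
α = arctan(0.0790) = 4.51°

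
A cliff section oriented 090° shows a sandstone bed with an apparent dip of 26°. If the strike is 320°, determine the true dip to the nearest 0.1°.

The section is 50° from the strike.
tan(true dip) = tan 26° / sin 50° = 0.6367
δ = arctan(0.6367) = 32.48°

32.5°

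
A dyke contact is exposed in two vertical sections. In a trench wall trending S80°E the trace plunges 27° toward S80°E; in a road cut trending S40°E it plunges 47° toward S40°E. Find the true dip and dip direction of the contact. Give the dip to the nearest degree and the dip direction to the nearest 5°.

true dip 50°, dip direction 165°

Represent each trace as a vector plunging at its apparent dip toward its trend (east-north-up frame): v₁ = (0.877, -0.155, -0.454), v₂ = (0.438, -0.522, -0.731).
Cross product v₁ × v₂ gives the pole to the plane: n ∝ (0.124, -0.443, 0.391).
tan δ = √(n_x²+n_y²)/n_z = 0.460/0.391, so δ = 49.7°.
Dip direction = azimuth of (n_x, n_y) = atan2(0.124, -0.443) = 164°.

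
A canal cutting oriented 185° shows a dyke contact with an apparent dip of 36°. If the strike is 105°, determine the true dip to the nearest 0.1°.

The section is 80° from the strike.
tan δ = tan α / sin β = tan 36° / sin 80° = 0.7265 / 0.9848 = 0.7378
true dip = arctan 0.7378 = 36.42°

36.4°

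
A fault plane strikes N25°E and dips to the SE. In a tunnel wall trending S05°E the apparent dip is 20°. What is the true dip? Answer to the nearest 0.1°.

36.1°

β = acute angle between strike N25°E and section S05°E = 30°.
tan δ = tan α / sin β = tan 20° / sin 30° = 0.3640 / 0.5000 = 0.7279
δ = arctan(0.7279) = 36.05°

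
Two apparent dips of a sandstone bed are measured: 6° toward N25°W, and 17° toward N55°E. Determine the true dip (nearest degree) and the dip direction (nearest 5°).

Represent each trace as a vector plunging at its apparent dip toward its trend (east-north-up frame): v₁ = (-0.420, 0.901, -0.105), v₂ = (0.783, 0.549, -0.292).
Cross product v₁ × v₂ gives the pole to the plane: n ∝ (0.206, 0.205, 0.937).
Dip δ = arctan(|n_h|/n_z) = arctan(0.291/0.937) = 17.2°.
Dip direction = atan2(0.206, 0.205) = 45° (azimuth of n's horizontal projection).

true dip 17°, dip direction 045°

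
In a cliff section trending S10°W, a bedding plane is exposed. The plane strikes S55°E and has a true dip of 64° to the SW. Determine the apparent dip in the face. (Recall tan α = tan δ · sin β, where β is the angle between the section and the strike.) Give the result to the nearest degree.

62°

The strike is S55°E and the section trends S10°W; the acute angle between them is β = 65°.
tan(apparent dip) = tan 64° · sin 65° = 1.8582
α = arctan(1.8582) = 61.71°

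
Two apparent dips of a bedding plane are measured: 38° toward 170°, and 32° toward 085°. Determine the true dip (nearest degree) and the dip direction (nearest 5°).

true dip 44°, dip direction 135°

Represent each trace as a vector plunging at its apparent dip toward its trend (east-north-up frame): v₁ = (0.137, -0.776, -0.616), v₂ = (0.845, 0.074, -0.530).
Cross product v₁ × v₂ gives the pole to the plane: n ∝ (0.457, -0.448, 0.666).
tan δ = √(n_x²+n_y²)/n_z = 0.640/0.666, so δ = 43.8°.
The horizontal component of n points toward azimuth atan2(n_x, n_y) = 134°, the dip direction.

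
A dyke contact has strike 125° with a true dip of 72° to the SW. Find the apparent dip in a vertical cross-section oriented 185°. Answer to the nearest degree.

The section lies 60° from the strike.
tan(apparent dip) = tan 72° · sin 60° = 2.6654
apparent dip = arctan 2.6654 = 69.43°

69°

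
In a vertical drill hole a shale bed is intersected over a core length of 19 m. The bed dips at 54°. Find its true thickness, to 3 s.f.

True thickness t = h · cos(dip) = 19 × cos 54°
t = 19 × 0.5878 = 11.168 m

11.2 m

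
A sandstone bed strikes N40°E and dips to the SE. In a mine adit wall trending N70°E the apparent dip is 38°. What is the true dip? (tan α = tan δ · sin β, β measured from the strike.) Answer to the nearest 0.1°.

β = acute angle between strike N40°E and section N70°E = 30°.
tan δ = tan α / sin β = tan 38° / sin 30° = 0.7813 / 0.5000 = 1.5626
true dip = arctan 1.5626 = 57.38°

57.4°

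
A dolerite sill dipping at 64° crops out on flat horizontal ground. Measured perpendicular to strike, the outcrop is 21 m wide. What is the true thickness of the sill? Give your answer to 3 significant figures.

True thickness t = w · sin(dip) = 21 × sin 64°
t = 21 × 0.8988 = 18.875 m

18.9 m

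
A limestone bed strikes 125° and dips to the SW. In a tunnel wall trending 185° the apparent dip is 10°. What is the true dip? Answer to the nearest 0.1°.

β = acute angle between strike 125° and section 185° = 60°.
tan δ = tan α / sin β = tan 10° / sin 60° = 0.1763 / 0.8660 = 0.2036
true dip = arctan 0.2036 = 11.51°

11.5°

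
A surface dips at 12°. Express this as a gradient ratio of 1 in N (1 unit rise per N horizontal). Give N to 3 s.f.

1 : N means tan θ = 1/N, so N = 1/tan 12° = 1/0.2126

1 in 4.70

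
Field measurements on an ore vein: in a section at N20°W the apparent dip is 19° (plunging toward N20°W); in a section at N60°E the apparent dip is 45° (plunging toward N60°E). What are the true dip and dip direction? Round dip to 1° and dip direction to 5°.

true dip 45°, dip direction 050°

The two traces are lines in the plane: v₁ = (sin 340°·cos 19°, cos 340°·cos 19°, −sin 19°), v₂ = (sin 60°·cos 45°, cos 60°·cos 45°, −sin 45°).
The plane normal is n = v₁ × v₂ ∝ (0.513, 0.428, 0.658).
Dip δ = arctan(|n_h|/n_z) = arctan(0.668/0.658) = 45.4°.
Dip direction = azimuth of (n_x, n_y) = atan2(0.513, 0.428) = 50°.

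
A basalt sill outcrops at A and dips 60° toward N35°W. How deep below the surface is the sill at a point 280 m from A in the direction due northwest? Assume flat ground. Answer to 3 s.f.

The hole lies 10° from the dip direction, so the down-dip offset is 280 × cos 10° = 275.75 m.
Depth = down-dip offset × tan(dip) = 275.75 × tan 60° = 275.75 × 1.7321
Depth = 477.61 m

478 m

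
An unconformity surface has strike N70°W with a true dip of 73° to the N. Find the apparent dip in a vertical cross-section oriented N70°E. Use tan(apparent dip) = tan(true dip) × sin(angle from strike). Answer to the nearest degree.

The section lies 40° from the strike.
tan α = tan 73° × sin 40° = 3.2709 × 0.6428 = 2.1025
apparent dip = arctan 2.1025 = 64.56°

65°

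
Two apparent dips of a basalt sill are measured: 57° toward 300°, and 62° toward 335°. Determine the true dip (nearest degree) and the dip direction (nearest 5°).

true dip 62°, dip direction 335°

Represent each trace as a vector plunging at its apparent dip toward its trend (east-north-up frame): v₁ = (-0.472, 0.272, -0.839), v₂ = (-0.198, 0.425, -0.883).
The plane normal is n = v₁ × v₂ ∝ (-0.116, 0.250, 0.147).
tan δ = √(n_x²+n_y²)/n_z = 0.276/0.147, so δ = 62.0°.
Dip direction = azimuth of (n_x, n_y) = atan2(-0.116, 0.250) = 335°.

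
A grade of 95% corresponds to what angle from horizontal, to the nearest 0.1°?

tan θ = 95/100 = 0.9500
θ = arctan(0.9500) = 43.53°

43.5°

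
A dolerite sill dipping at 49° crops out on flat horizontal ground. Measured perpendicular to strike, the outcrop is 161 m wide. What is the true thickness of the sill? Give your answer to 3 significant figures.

122 m

True thickness t = w · sin(dip) = 161 × sin 49°
t = 161 × 0.7547 = 121.508 m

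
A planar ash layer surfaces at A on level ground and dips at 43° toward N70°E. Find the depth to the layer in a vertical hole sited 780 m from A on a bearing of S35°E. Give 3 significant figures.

The hole lies 75° from the dip direction, so the down-dip offset is 780 × cos 75° = 201.88 m.
Depth = down-dip offset × tan(dip) = 201.88 × tan 43° = 201.88 × 0.9325
Depth = 188.26 m

188 m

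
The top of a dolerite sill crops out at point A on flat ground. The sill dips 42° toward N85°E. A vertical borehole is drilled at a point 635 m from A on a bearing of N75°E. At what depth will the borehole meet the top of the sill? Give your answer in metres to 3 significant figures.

563 m

The hole lies 10° from the dip direction, so the down-dip offset is 635 × cos 10° = 625.35 m.
Depth = down-dip offset × tan(dip) = 625.35 × tan 42° = 625.35 × 0.9004
Depth = 563.07 m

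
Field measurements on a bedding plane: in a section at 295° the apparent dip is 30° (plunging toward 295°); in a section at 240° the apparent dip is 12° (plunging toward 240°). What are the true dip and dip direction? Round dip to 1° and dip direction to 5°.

The two traces are lines in the plane: v₁ = (sin 295°·cos 30°, cos 295°·cos 30°, −sin 30°), v₂ = (sin 240°·cos 12°, cos 240°·cos 12°, −sin 12°).
n = v₁ × v₂ = (-0.321, 0.260, 0.694) (taken with n_z > 0).
True dip = arccos(n_z / |n|) = arccos(0.8593) = 30.8°.
Dip direction = atan2(-0.321, 0.260) = 309° (azimuth of n's horizontal projection).

true dip 31°, dip direction 310°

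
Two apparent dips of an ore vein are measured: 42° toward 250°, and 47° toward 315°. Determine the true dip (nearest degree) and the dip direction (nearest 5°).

true dip 50°, dip direction 290°

The two traces are lines in the plane: v₁ = (sin 250°·cos 42°, cos 250°·cos 42°, −sin 42°), v₂ = (sin 315°·cos 47°, cos 315°·cos 47°, −sin 47°).
n = v₁ × v₂ = (-0.509, 0.188, 0.459) (taken with n_z > 0).
Dip δ = arctan(|n_h|/n_z) = arctan(0.542/0.459) = 49.7°.
Dip direction = atan2(-0.509, 0.188) = 290° (azimuth of n's horizontal projection).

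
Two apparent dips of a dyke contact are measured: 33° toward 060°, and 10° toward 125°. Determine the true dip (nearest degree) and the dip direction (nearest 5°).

true dip 33°, dip direction 050°

The two traces are lines in the plane: v₁ = (sin 60°·cos 33°, cos 60°·cos 33°, −sin 33°), v₂ = (sin 125°·cos 10°, cos 125°·cos 10°, −sin 10°).
Cross product v₁ × v₂ gives the pole to the plane: n ∝ (0.380, 0.313, 0.749).
tan δ = √(n_x²+n_y²)/n_z = 0.493/0.749, so δ = 33.4°.
Dip direction = atan2(0.380, 0.313) = 51° (azimuth of n's horizontal projection).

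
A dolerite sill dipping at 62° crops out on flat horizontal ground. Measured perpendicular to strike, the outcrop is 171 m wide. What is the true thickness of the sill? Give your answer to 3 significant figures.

True thickness t = w · sin(dip) = 171 × sin 62°
t = 171 × 0.8829 = 150.984 m

151 m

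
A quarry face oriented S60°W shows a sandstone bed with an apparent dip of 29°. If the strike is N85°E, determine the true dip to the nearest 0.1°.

52.7°

β = acute angle between strike N85°E and section S60°W = 25°.
tan δ = tan α / sin β = tan 29° / sin 25° = 0.5543 / 0.4226 = 1.3116
δ = arctan(1.3116) = 52.68°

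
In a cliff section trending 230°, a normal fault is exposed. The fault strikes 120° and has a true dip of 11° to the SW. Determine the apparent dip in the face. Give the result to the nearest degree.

Angle between strike (120°) and section (230°): β = 70°.
tan α = tan 11° × sin 70° = 0.1944 × 0.9397 = 0.1827
apparent dip = arctan 0.1827 = 10.35°

10°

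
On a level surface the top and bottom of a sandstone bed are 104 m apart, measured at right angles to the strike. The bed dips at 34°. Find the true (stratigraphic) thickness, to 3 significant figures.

True thickness t = w · sin(dip) = 104 × sin 34°
t = 104 × 0.5592 = 58.156 m

58.2 m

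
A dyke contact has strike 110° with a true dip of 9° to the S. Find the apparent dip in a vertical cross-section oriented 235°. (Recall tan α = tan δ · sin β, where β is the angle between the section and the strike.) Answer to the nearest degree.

7°

Angle between strike (110°) and section (235°): β = 55°.
tan(apparent dip) = tan 9° · sin 55° = 0.1297
apparent dip = arctan 0.1297 = 7.39°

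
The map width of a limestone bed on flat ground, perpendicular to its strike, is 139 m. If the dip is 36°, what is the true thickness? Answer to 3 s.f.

81.7 m

True thickness t = w · sin(dip) = 139 × sin 36°
t = 139 × 0.5878 = 81.702 m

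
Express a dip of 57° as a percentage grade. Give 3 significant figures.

grade % = 100 × tan 57° = 100 × 1.5399

154%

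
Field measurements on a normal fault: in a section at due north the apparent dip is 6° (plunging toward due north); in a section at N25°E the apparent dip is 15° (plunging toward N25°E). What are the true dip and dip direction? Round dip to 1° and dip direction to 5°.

true dip 23°, dip direction 075°

Each apparent-dip line lies in the plane. As unit vectors (x east, y north, z up), v₁ plunges 6°→due north and v₂ plunges 15°→N25°E.
Cross product v₁ × v₂ gives the pole to the plane: n ∝ (0.166, 0.043, 0.406).
tan δ = √(n_x²+n_y²)/n_z = 0.171/0.406, so δ = 22.9°.
Dip direction = atan2(0.166, 0.043) = 76° (azimuth of n's horizontal projection).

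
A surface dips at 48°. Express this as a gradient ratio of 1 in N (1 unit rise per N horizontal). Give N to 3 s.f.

1 : N means tan θ = 1/N, so N = 1/tan 48° = 1/1.1106

1 in 0.900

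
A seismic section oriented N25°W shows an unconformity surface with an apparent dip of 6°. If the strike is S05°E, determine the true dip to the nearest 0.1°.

17.1°

The section is 20° from the strike.
tan δ = tan α / sin β = tan 6° / sin 20° = 0.1051 / 0.3420 = 0.3073
true dip = arctan 0.3073 = 17.08°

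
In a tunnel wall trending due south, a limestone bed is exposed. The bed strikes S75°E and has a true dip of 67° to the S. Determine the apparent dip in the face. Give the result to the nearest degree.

The section lies 75° from the strike.
tan(apparent dip) = tan 67° · sin 75° = 2.2756
apparent dip = arctan 2.2756 = 66.28°

66°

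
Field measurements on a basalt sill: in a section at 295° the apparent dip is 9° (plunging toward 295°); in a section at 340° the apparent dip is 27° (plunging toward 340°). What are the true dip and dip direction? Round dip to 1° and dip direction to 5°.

true dip 30°, dip direction 010°

Each apparent-dip line lies in the plane. As unit vectors (x east, y north, z up), v₁ plunges 9°→295° and v₂ plunges 27°→340°.
Cross product v₁ × v₂ gives the pole to the plane: n ∝ (0.059, 0.359, 0.622).
Dip δ = arctan(|n_h|/n_z) = arctan(0.363/0.622) = 30.3°.
Dip direction = azimuth of (n_x, n_y) = atan2(0.059, 0.359) = 9°.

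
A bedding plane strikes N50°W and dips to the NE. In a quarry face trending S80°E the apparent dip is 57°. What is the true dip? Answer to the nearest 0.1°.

β = acute angle between strike N50°W and section S80°E = 30°.
tan(true dip) = tan 57° / sin 30° = 3.0797
δ = arctan(3.0797) = 72.01°

72.0°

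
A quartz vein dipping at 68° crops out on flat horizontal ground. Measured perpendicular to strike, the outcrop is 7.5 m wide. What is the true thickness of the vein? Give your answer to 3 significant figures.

True thickness t = w · sin(dip) = 7.5 × sin 68°
t = 7.5 × 0.9272 = 6.954 m

6.95 m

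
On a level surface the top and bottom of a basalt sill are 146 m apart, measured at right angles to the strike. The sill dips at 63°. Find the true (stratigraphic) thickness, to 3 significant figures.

130 m

True thickness t = w · sin(dip) = 146 × sin 63°
t = 146 × 0.8910 = 130.087 m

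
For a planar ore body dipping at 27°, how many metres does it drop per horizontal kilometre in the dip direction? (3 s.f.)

510 m

drop per km = 1000 × tan 27° = 1000 × 0.5095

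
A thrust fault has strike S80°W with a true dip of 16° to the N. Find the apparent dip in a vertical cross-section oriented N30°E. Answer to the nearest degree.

Angle between strike (S80°W) and section (N30°E): β = 50°.
tan(apparent dip) = tan 16° · sin 50° = 0.2197
α = arctan(0.2197) = 12.39°

12°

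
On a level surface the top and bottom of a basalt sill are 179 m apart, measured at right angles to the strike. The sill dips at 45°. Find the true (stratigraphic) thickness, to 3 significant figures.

127 m

True thickness t = w · sin(dip) = 179 × sin 45°
t = 179 × 0.7071 = 126.572 m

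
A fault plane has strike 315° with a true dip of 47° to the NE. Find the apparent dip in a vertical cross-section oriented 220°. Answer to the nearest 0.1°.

The section lies 85° from the strike.
tan(apparent dip) = tan 47° · sin 85° = 1.0683
apparent dip = arctan 1.0683 = 46.89°

46.9°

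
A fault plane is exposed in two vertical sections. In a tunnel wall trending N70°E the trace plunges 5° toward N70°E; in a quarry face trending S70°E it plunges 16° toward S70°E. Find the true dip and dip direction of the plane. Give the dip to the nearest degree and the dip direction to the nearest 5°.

true dip 19°, dip direction 145°

The two traces are lines in the plane: v₁ = (sin 70°·cos 5°, cos 70°·cos 5°, −sin 5°), v₂ = (sin 110°·cos 16°, cos 110°·cos 16°, −sin 16°).
Cross product v₁ × v₂ gives the pole to the plane: n ∝ (0.123, -0.179, 0.616).
Dip δ = arctan(|n_h|/n_z) = arctan(0.217/0.616) = 19.4°.
Dip direction = atan2(0.123, -0.179) = 146° (azimuth of n's horizontal projection).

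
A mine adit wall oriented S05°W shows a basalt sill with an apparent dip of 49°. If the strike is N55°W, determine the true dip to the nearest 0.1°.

The section is 60° from the strike.
tan δ = tan α / sin β = tan 49° / sin 60° = 1.1504 / 0.8660 = 1.3283
true dip = arctan 1.3283 = 53.03°

53.0°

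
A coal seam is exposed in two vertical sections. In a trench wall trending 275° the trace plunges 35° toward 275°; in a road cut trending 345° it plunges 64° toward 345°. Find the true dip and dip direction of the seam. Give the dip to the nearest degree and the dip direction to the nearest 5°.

Represent each trace as a vector plunging at its apparent dip toward its trend (east-north-up frame): v₁ = (-0.816, 0.071, -0.574), v₂ = (-0.113, 0.423, -0.899).
n = v₁ × v₂ = (-0.179, 0.668, 0.337) (taken with n_z > 0).
tan δ = √(n_x²+n_y²)/n_z = 0.692/0.337, so δ = 64.0°.
Dip direction = atan2(-0.179, 0.668) = 345° (azimuth of n's horizontal projection).

true dip 64°, dip direction 345°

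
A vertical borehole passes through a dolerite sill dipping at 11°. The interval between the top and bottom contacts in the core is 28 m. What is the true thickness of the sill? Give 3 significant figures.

27.5 m

True thickness t = h · cos(dip) = 28 × cos 11°
t = 28 × 0.9816 = 27.486 m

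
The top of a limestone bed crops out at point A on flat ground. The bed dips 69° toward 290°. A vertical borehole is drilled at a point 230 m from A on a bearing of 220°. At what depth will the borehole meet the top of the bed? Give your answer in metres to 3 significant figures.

205 m

The hole lies 70° from the dip direction, so the down-dip offset is 230 × cos 70° = 78.66 m.
Depth = down-dip offset × tan(dip) = 78.66 × tan 69° = 78.66 × 2.6051
Depth = 204.93 m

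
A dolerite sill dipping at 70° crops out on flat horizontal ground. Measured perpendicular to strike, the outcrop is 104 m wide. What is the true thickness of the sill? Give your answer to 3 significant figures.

True thickness t = w · sin(dip) = 104 × sin 70°
t = 104 × 0.9397 = 97.728 m

97.7 m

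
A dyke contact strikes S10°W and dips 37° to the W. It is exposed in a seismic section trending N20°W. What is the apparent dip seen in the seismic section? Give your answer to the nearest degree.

Angle between strike (S10°W) and section (N20°W): β = 30°.
tan(apparent dip) = tan 37° · sin 30° = 0.3768
α = arctan(0.3768) = 20.65°

21°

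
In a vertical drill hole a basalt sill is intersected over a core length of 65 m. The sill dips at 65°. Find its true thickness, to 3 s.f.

True thickness t = h · cos(dip) = 65 × cos 65°
t = 65 × 0.4226 = 27.470 m

27.5 m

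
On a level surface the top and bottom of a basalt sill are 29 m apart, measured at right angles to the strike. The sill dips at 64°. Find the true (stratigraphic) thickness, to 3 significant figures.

True thickness t = w · sin(dip) = 29 × sin 64°
t = 29 × 0.8988 = 26.065 m

26.1 m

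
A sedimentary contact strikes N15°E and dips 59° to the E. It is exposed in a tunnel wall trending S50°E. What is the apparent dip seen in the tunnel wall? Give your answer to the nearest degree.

56°

The section lies 65° from the strike.
tan α = tan 59° × sin 65° = 1.6643 × 0.9063 = 1.5083
α = arctan(1.5083) = 56.46°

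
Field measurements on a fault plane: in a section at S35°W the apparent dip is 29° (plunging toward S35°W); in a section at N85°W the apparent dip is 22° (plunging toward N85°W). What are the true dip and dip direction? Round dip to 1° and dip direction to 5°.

Represent each trace as a vector plunging at its apparent dip toward its trend (east-north-up frame): v₁ = (-0.502, -0.716, -0.485), v₂ = (-0.924, 0.081, -0.375).
n = v₁ × v₂ = (-0.308, -0.260, 0.702) (taken with n_z > 0).
Dip δ = arctan(|n_h|/n_z) = arctan(0.403/0.702) = 29.8°.
The horizontal component of n points toward azimuth atan2(n_x, n_y) = 230°, the dip direction.

true dip 30°, dip direction 230°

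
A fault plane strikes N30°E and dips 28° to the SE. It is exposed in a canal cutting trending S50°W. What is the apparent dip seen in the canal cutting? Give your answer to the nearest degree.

The strike is N30°E and the section trends S50°W; the acute angle between them is β = 20°.
tan α = tan 28° × sin 20° = 0.5317 × 0.3420 = 0.1819
apparent dip = arctan 0.1819 = 10.31°

10°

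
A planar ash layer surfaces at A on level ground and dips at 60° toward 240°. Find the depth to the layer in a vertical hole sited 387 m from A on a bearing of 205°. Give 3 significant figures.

549 m

The hole lies 35° from the dip direction, so the down-dip offset is 387 × cos 35° = 317.01 m.
Depth = down-dip offset × tan(dip) = 317.01 × tan 60° = 317.01 × 1.7321
Depth = 549.08 m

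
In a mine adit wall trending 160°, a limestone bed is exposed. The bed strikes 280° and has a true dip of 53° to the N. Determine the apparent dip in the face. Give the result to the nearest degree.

Angle between strike (280°) and section (160°): β = 60°.
tan α = tan 53° × sin 60° = 1.3270 × 0.8660 = 1.1493
apparent dip = arctan 1.1493 = 48.97°

49°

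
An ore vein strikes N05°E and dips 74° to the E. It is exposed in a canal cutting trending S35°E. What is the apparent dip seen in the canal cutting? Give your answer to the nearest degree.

66°

The strike is N05°E and the section trends S35°E; the acute angle between them is β = 40°.
tan α = tan 74° × sin 40° = 3.4874 × 0.6428 = 2.2417
α = arctan(2.2417) = 65.96°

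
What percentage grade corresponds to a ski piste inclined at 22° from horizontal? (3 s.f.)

grade % = 100 × tan 22° = 100 × 0.4040

40.4%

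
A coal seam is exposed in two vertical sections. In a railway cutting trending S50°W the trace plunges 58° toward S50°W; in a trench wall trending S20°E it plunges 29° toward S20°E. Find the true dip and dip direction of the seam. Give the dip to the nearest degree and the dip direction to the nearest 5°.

true dip 58°, dip direction 230°

The two traces are lines in the plane: v₁ = (sin 230°·cos 58°, cos 230°·cos 58°, −sin 58°), v₂ = (sin 160°·cos 29°, cos 160°·cos 29°, −sin 29°).
Cross product v₁ × v₂ gives the pole to the plane: n ∝ (-0.532, -0.450, 0.436).
True dip = arccos(n_z / |n|) = arccos(0.5299) = 58.0°.
The horizontal component of n points toward azimuth atan2(n_x, n_y) = 230°, the dip direction.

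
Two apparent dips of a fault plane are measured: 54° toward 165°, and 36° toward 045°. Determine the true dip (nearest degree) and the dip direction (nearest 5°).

The two traces are lines in the plane: v₁ = (sin 165°·cos 54°, cos 165°·cos 54°, −sin 54°), v₂ = (sin 45°·cos 36°, cos 45°·cos 36°, −sin 36°).
n = v₁ × v₂ = (0.797, -0.373, 0.412) (taken with n_z > 0).
Dip δ = arctan(|n_h|/n_z) = arctan(0.880/0.412) = 64.9°.
Dip direction = atan2(0.797, -0.373) = 115° (azimuth of n's horizontal projection).

true dip 65°, dip direction 115°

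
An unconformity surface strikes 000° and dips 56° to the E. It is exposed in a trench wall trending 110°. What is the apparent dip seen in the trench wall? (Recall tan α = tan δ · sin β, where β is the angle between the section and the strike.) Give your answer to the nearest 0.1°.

54.3°

Angle between strike (000°) and section (110°): β = 70°.
tan α = tan 56° × sin 70° = 1.4826 × 0.9397 = 1.3932
apparent dip = arctan 1.3932 = 54.33°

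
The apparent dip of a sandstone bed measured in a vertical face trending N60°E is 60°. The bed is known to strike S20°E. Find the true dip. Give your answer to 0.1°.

β = acute angle between strike S20°E and section N60°E = 80°.
tan δ = tan α / sin β = tan 60° / sin 80° = 1.7321 / 0.9848 = 1.7588
true dip = arctan 1.7588 = 60.38°

60.4°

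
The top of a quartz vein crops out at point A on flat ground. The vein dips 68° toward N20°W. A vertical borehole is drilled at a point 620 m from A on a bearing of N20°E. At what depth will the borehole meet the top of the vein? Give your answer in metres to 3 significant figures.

1180 m

The hole lies 40° from the dip direction, so the down-dip offset is 620 × cos 40° = 474.95 m.
Depth = down-dip offset × tan(dip) = 474.95 × tan 68° = 474.95 × 2.4751
Depth = 1175.54 m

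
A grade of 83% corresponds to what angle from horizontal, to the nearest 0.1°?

39.7°

tan θ = 83/100 = 0.8300
θ = arctan(0.8300) = 39.69°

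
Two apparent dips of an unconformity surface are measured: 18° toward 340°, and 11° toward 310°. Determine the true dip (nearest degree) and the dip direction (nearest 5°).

true dip 20°, dip direction 010°

Represent each trace as a vector plunging at its apparent dip toward its trend (east-north-up frame): v₁ = (-0.325, 0.894, -0.309), v₂ = (-0.752, 0.631, -0.191).
n = v₁ × v₂ = (0.024, 0.170, 0.467) (taken with n_z > 0).
True dip = arccos(n_z / |n|) = arccos(0.9383) = 20.2°.
The horizontal component of n points toward azimuth atan2(n_x, n_y) = 8°, the dip direction.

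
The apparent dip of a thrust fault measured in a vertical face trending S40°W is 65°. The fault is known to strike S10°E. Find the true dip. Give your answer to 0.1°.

70.3°

β = acute angle between strike S10°E and section S40°W = 50°.
tan δ = tan α / sin β = tan 65° / sin 50° = 2.1445 / 0.7660 = 2.7995
δ = arctan(2.7995) = 70.34°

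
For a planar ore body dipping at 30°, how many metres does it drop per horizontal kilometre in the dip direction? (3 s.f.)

577 m

drop per km = 1000 × tan 30° = 1000 × 0.5774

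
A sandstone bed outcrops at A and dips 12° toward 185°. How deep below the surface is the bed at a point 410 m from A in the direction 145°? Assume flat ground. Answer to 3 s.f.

The hole lies 40° from the dip direction, so the down-dip offset is 410 × cos 40° = 314.08 m.
Depth = down-dip offset × tan(dip) = 314.08 × tan 12° = 314.08 × 0.2126
Depth = 66.76 m

66.8 m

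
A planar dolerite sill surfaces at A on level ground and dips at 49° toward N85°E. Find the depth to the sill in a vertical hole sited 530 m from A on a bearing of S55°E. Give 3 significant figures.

467 m

The hole lies 40° from the dip direction, so the down-dip offset is 530 × cos 40° = 406.00 m.
Depth = down-dip offset × tan(dip) = 406.00 × tan 49° = 406.00 × 1.1504
Depth = 467.05 m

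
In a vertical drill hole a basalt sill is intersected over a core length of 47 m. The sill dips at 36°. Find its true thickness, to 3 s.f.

True thickness t = h · cos(dip) = 47 × cos 36°
t = 47 × 0.8090 = 38.024 m

38.0 m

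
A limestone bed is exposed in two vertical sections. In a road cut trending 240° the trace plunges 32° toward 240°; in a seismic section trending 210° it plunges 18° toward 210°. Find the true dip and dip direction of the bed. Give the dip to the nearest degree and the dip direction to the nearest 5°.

true dip 37°, dip direction 275°

The two traces are lines in the plane: v₁ = (sin 240°·cos 32°, cos 240°·cos 32°, −sin 32°), v₂ = (sin 210°·cos 18°, cos 210°·cos 18°, −sin 18°).
The plane normal is n = v₁ × v₂ ∝ (-0.305, 0.025, 0.403).
tan δ = √(n_x²+n_y²)/n_z = 0.306/0.403, so δ = 37.2°.
Dip direction = atan2(-0.305, 0.025) = 275° (azimuth of n's horizontal projection).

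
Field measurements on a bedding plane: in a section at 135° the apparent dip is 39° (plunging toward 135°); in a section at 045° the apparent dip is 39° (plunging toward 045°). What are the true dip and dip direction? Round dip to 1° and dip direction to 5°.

true dip 49°, dip direction 090°

Represent each trace as a vector plunging at its apparent dip toward its trend (east-north-up frame): v₁ = (0.550, -0.550, -0.629), v₂ = (0.550, 0.550, -0.629).
Cross product v₁ × v₂ gives the pole to the plane: n ∝ (0.692, 0.000, 0.604).
tan δ = √(n_x²+n_y²)/n_z = 0.692/0.604, so δ = 48.9°.
Dip direction = atan2(0.692, 0.000) = 90° (azimuth of n's horizontal projection).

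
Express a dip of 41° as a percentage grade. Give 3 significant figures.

86.9%

grade % = 100 × tan 41° = 100 × 0.8693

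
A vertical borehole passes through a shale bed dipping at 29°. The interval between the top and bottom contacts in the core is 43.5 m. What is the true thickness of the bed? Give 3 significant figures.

True thickness t = h · cos(dip) = 43.5 × cos 29°
t = 43.5 × 0.8746 = 38.046 m

38.0 m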